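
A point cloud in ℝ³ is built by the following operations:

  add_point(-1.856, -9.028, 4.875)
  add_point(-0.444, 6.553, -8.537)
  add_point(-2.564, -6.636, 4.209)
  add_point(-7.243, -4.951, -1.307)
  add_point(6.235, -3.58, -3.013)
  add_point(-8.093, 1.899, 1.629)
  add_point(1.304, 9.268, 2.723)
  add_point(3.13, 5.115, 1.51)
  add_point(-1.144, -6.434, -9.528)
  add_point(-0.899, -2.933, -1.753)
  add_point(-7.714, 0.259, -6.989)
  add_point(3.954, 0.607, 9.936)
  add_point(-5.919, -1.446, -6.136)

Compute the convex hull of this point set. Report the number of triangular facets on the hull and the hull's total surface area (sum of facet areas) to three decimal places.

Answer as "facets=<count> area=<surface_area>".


Extreme-point indices: [0, 1, 3, 4, 5, 6, 7, 8, 10, 11] — 10 of 13 on the boundary.

Triangle areas on the boundary:
  f1: (p11, p6, p5) → 67.6678
  f2: (p1, p6, p5) → 65.8694
  f3: (p0, p11, p5) → 75.7114
  f4: (p0, p11, p4) → 71.4175
  f5: (p7, p11, p4) → 49.2725
  f6: (p7, p11, p6) → 21.9587
  f7: (p7, p1, p4) → 54.2251
  f8: (p7, p1, p6) → 25.2650
  f9: (p8, p1, p4) → 62.2506
  f10: (p8, p0, p4) → 63.1671
  f11: (p10, p1, p5) → 42.6642
  f12: (p10, p8, p1) → 47.0752
  f13: (p3, p0, p5) → 33.5866
  f14: (p3, p10, p5) → 27.2931
  f15: (p3, p8, p0) → 46.9821
  f16: (p3, p10, p8) → 35.6282
Σ area = 790.034

Euler characteristic 10−24+16 = 2 ✓

facets=16 area=790.034


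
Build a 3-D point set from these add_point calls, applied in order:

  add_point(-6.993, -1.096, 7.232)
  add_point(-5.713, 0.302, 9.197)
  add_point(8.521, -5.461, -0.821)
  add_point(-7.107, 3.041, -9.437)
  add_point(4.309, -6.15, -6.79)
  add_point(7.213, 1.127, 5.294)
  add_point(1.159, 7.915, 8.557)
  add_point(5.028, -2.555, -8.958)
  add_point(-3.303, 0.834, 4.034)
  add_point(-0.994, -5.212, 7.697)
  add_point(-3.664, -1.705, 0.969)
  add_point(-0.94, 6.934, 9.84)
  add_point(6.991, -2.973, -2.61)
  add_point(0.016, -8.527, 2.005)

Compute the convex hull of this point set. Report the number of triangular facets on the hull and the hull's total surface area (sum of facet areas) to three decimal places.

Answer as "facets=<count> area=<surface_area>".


12 of the 14 inputs are extreme points: [0, 1, 2, 3, 4, 5, 6, 7, 9, 11, 12, 13].

Per-facet area ½‖(b−a)×(c−a)‖:
  f1: (p0, p13, p3) → 94.5379
  f2: (p7, p6, p3) → 130.0876
  f3: (p9, p0, p13) → 22.7441
  f4: (p9, p13, p2) → 30.7156
  f5: (p5, p7, p6) → 65.7317
  f6: (p5, p9, p2) → 47.6502
  f7: (p4, p13, p2) → 33.1180
  f8: (p4, p7, p2) → 15.1783
  f9: (p4, p13, p3) → 74.9720
  f10: (p4, p7, p3) → 27.7902
  f11: (p1, p9, p0) → 9.8500
  f12: (p1, p0, p3) → 19.1278
  f13: (p12, p7, p2) → 8.4090
  f14: (p12, p5, p2) → 15.1028
  f15: (p12, p5, p7) → 16.7746
  f16: (p11, p6, p3) → 27.0004
  f17: (p11, p1, p3) → 77.3957
  f18: (p11, p1, p9) → 29.4294
  f19: (p11, p5, p6) → 11.7282
  f20: (p11, p5, p9) → 54.7990
Σ area = 812.142

Euler characteristic 12−30+20 = 2 ✓

facets=20 area=812.142


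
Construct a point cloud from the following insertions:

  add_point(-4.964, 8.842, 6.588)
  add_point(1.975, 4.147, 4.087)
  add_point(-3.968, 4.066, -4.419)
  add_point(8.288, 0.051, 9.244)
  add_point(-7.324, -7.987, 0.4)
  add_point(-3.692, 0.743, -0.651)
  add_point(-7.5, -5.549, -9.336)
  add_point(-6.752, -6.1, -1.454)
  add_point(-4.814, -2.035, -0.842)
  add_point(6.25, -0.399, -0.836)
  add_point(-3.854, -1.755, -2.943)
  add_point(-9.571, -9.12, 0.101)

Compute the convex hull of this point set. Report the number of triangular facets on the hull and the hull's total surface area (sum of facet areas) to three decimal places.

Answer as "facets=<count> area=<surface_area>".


facets=12 area=697.557

Points on the hull: [0, 1, 2, 3, 4, 6, 9, 11] (8 of 12).

Area of each hull facet:
  f1: (p0, p3, p11) → 153.2854
  f2: (p6, p0, p11) → 100.9851
  f3: (p2, p6, p0) → 48.4686
  f4: (p9, p6, p11) → 85.7710
  f5: (p9, p2, p6) → 66.3213
  f6: (p4, p3, p11) → 8.5049
  f7: (p4, p9, p11) → 3.9681
  f8: (p4, p9, p3) → 79.7499
  f9: (p1, p2, p0) → 44.2949
  f10: (p1, p9, p2) → 40.3713
  f11: (p1, p0, p3) → 31.0182
  f12: (p1, p9, p3) → 34.8179
Σ area = 697.557

Euler characteristic 8−18+12 = 2 ✓


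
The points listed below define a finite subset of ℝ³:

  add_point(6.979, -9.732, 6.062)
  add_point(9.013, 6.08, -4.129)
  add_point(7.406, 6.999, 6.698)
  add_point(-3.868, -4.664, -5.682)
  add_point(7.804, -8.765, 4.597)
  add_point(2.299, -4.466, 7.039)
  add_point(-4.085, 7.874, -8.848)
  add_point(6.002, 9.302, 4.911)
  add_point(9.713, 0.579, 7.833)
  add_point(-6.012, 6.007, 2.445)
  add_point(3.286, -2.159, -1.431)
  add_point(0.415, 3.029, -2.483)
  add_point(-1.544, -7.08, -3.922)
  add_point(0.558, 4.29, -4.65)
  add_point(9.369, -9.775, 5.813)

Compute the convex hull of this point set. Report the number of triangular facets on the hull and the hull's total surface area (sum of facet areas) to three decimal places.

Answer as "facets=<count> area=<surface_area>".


Hull vertices (11/15): indices [0, 1, 2, 3, 5, 6, 7, 8, 9, 12, 14].

Triangle areas on the boundary:
  f1: (p3, p6, p9) → 69.0758
  f2: (p5, p3, p9) → 84.2156
  f3: (p7, p6, p9) → 73.6996
  f4: (p0, p14, p8) → 12.6831
  f5: (p0, p5, p8) → 31.8042
  f6: (p2, p5, p8) → 30.2881
  f7: (p2, p5, p9) → 79.4277
  f8: (p2, p7, p9) → 19.3712
  f9: (p1, p7, p6) → 70.5838
  f10: (p1, p3, p6) → 88.5127
  f11: (p1, p2, p8) → 37.9578
  f12: (p1, p2, p7) → 16.1149
  f13: (p1, p14, p8) → 67.6513
  f14: (p12, p1, p14) → 119.2776
  f15: (p12, p1, p3) → 31.7132
  f16: (p12, p0, p14) → 13.3418
  f17: (p12, p5, p3) → 19.6983
  f18: (p12, p0, p5) → 42.2151
Σ area = 907.632

Euler characteristic 11−27+18 = 2 ✓

facets=18 area=907.632


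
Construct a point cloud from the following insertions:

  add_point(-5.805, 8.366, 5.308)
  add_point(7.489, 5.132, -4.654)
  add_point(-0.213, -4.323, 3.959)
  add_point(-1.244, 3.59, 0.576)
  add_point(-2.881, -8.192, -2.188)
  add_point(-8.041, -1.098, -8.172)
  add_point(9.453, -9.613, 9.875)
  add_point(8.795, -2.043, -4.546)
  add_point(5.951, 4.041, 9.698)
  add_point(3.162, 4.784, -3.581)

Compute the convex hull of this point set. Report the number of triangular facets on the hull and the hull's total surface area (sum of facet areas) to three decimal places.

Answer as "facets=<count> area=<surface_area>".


facets=14 area=931.161

Points on the hull: [0, 1, 2, 4, 5, 6, 7, 8, 9] (9 of 10).

Triangle areas on the boundary:
  f1: (p8, p0, p6) → 78.7575
  f2: (p8, p1, p6) → 101.8518
  f3: (p8, p1, p0) → 92.8060
  f4: (p4, p0, p5) → 87.3562
  f5: (p9, p0, p5) → 86.1985
  f6: (p9, p1, p5) → 19.6456
  f7: (p9, p1, p0) → 17.5116
  f8: (p2, p0, p6) → 66.2322
  f9: (p2, p4, p6) → 43.6668
  f10: (p2, p4, p0) → 49.5429
  f11: (p7, p1, p6) → 52.2407
  f12: (p7, p4, p6) → 103.0008
  f13: (p7, p1, p5) → 61.1875
  f14: (p7, p4, p5) → 71.1624
Σ area = 931.161

Euler: V−E+F = 9−21+14 = 2.


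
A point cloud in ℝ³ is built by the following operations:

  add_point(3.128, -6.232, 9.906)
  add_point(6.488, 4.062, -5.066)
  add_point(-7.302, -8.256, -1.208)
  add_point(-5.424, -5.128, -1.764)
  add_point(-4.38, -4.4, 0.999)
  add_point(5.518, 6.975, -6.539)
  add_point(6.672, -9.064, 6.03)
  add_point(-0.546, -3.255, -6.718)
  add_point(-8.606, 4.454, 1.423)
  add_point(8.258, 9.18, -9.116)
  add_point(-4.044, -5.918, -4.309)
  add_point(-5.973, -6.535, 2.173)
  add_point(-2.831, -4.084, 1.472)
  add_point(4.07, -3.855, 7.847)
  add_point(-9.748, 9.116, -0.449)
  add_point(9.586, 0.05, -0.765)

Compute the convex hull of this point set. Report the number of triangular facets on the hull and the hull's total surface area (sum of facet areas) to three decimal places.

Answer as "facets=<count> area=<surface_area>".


facets=18 area=925.312

11 of the 16 inputs are extreme points: [0, 2, 6, 7, 8, 9, 10, 11, 13, 14, 15].

Per-facet area ½‖(b−a)×(c−a)‖:
  f1: (p0, p6, p15) → 34.5898
  f2: (p13, p0, p14) → 29.1326
  f3: (p13, p0, p15) → 7.9691
  f4: (p9, p13, p14) → 187.0272
  f5: (p9, p13, p15) → 46.1231
  f6: (p7, p6, p15) → 70.9853
  f7: (p7, p10, p6) → 38.0897
  f8: (p7, p9, p15) → 74.1424
  f9: (p7, p10, p14) → 41.0971
  f10: (p7, p9, p14) → 125.0608
  f11: (p8, p0, p14) → 24.1816
  f12: (p2, p10, p6) → 38.5090
  f13: (p2, p0, p6) → 45.4875
  f14: (p2, p10, p14) → 41.8506
  f15: (p2, p8, p14) → 18.7153
  f16: (p11, p8, p0) → 66.3429
  f17: (p11, p2, p0) → 14.1752
  f18: (p11, p2, p8) → 21.8326
Σ area = 925.312

Euler: V−E+F = 11−27+18 = 2.


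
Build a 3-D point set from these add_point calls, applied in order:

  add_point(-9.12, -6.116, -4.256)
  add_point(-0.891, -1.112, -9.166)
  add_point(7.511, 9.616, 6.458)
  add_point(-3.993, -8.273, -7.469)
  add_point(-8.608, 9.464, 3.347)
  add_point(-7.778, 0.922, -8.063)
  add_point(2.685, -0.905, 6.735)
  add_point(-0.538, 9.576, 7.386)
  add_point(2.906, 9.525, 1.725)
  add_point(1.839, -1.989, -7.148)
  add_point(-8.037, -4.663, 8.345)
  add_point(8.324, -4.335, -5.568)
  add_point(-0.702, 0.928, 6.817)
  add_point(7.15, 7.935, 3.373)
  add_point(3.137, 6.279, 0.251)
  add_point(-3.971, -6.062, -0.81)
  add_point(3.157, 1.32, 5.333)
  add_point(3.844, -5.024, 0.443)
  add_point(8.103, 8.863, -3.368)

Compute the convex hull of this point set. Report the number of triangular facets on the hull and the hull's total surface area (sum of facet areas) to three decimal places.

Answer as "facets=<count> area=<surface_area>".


facets=22 area=1125.984

Points on the hull: [0, 1, 2, 3, 4, 5, 6, 7, 8, 10, 11, 17, 18] (13 of 19).

Per-facet area ½‖(b−a)×(c−a)‖:
  f1: (p6, p2, p11) → 80.7802
  f2: (p6, p10, p2) → 48.0578
  f3: (p3, p5, p0) → 25.9843
  f4: (p3, p10, p0) → 36.1874
  f5: (p18, p2, p11) → 64.1290
  f6: (p4, p18, p5) → 119.4217
  f7: (p4, p10, p0) → 92.9928
  f8: (p4, p5, p0) → 57.3937
  f9: (p17, p3, p11) → 43.3677
  f10: (p17, p3, p10) → 81.4730
  f11: (p17, p6, p11) → 20.4173
  f12: (p17, p6, p10) → 43.5137
  f13: (p1, p18, p11) → 67.1586
  f14: (p1, p18, p5) → 50.1331
  f15: (p1, p3, p11) → 41.5452
  f16: (p1, p3, p5) → 28.6860
  f17: (p7, p10, p2) → 57.5345
  f18: (p7, p4, p10) → 66.6666
  f19: (p8, p18, p2) → 24.1267
  f20: (p8, p4, p18) → 25.4270
  f21: (p8, p7, p2) → 21.1869
  f22: (p8, p7, p4) → 29.8007
Σ area = 1125.984

Check V−E+F: 13 − 33 + 22 = 2.


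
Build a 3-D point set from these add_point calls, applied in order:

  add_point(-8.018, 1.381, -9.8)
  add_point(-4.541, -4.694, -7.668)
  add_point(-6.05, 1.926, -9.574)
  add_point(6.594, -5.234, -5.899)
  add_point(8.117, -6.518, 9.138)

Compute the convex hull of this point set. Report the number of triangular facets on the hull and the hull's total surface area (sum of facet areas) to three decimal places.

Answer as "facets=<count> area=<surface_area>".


facets=6 area=317.721

Hull vertices (5/5): indices [0, 1, 2, 3, 4].

Facet areas (half cross-product norm):
  f1: (p2, p4, p0) → 21.6187
  f2: (p1, p4, p0) → 62.4735
  f3: (p3, p2, p0) → 10.8684
  f4: (p3, p1, p0) → 34.3759
  f5: (p3, p2, p4) → 105.6858
  f6: (p3, p1, p4) → 82.6982
Σ area = 317.721

Check V−E+F: 5 − 9 + 6 = 2.


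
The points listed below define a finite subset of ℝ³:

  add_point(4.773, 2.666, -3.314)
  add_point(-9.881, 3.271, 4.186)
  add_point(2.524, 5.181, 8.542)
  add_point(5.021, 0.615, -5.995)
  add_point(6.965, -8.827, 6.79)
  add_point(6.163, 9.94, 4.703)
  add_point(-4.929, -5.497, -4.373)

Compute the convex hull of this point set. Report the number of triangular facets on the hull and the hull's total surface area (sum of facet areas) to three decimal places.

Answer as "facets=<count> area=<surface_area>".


Hull vertices (6/7): indices [1, 2, 3, 4, 5, 6].

Per-facet area ½‖(b−a)×(c−a)‖:
  f1: (p3, p5, p1) → 116.0230
  f2: (p3, p5, p4) → 111.1033
  f3: (p6, p4, p1) → 109.9476
  f4: (p6, p3, p1) → 77.7561
  f5: (p6, p3, p4) → 89.6408
  f6: (p2, p4, p1) → 97.7614
  f7: (p2, p5, p1) → 43.3859
  f8: (p2, p5, p4) → 47.8852
Σ area = 693.503

Check V−E+F: 6 − 12 + 8 = 2.

facets=8 area=693.503


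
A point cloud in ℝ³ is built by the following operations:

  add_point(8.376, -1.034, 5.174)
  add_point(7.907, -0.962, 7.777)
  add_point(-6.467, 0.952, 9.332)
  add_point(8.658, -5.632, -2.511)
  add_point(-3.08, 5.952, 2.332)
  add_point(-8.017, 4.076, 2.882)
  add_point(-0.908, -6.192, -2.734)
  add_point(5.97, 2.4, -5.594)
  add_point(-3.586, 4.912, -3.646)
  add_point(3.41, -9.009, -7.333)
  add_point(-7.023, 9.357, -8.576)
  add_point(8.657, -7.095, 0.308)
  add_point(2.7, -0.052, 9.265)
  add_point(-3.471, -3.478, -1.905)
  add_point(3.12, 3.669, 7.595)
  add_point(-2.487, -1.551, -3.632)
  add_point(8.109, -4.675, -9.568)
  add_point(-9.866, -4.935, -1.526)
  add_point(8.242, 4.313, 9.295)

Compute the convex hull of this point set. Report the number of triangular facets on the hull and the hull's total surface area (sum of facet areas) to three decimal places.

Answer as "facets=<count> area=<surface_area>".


13 of the 19 inputs are extreme points: [1, 2, 3, 4, 5, 7, 9, 10, 11, 12, 16, 17, 18].

Area of each hull facet:
  f1: (p9, p10, p17) → 121.4018
  f2: (p5, p10, p17) → 64.5433
  f3: (p5, p2, p17) → 37.3635
  f4: (p7, p18, p10) → 110.0519
  f5: (p4, p18, p2) → 61.2055
  f6: (p4, p5, p2) → 19.4477
  f7: (p4, p18, p10) → 50.7158
  f8: (p4, p5, p10) → 31.8984
  f9: (p16, p9, p10) → 69.6761
  f10: (p16, p7, p10) → 54.0309
  f11: (p16, p18, p3) → 41.0893
  f12: (p16, p7, p18) → 53.9216
  f13: (p11, p2, p17) → 114.7831
  f14: (p11, p9, p17) → 70.6933
  f15: (p11, p16, p3) → 3.9124
  f16: (p11, p16, p9) → 31.0487
  f17: (p11, p18, p3) → 22.6631
  f18: (p1, p11, p18) → 15.4494
  f19: (p12, p11, p2) → 50.4504
  f20: (p12, p1, p11) → 24.5411
  f21: (p12, p18, p2) → 22.7917
  f22: (p12, p1, p18) → 14.8636
Σ area = 1086.543

Euler: V−E+F = 13−33+22 = 2.

facets=22 area=1086.543


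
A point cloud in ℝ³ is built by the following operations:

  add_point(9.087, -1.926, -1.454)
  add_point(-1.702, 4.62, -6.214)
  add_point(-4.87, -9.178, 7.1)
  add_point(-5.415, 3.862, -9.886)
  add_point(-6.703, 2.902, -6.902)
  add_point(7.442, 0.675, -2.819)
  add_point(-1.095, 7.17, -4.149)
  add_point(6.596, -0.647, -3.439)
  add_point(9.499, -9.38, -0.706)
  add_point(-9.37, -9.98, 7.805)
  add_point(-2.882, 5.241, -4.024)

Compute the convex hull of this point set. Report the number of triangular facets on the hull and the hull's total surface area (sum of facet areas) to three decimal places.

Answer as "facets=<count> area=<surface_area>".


facets=16 area=672.372

Points on the hull: [0, 2, 3, 4, 5, 6, 7, 8, 9, 10] (10 of 11).

Triangle areas on the boundary:
  f1: (p3, p8, p9) → 205.2830
  f2: (p4, p3, p9) → 15.0753
  f3: (p4, p3, p6) → 12.7259
  f4: (p2, p6, p9) → 42.6674
  f5: (p2, p0, p6) → 121.7221
  f6: (p2, p8, p9) → 14.3215
  f7: (p2, p0, p8) → 61.3437
  f8: (p5, p3, p6) → 41.1527
  f9: (p5, p0, p6) → 7.9300
  f10: (p10, p6, p9) → 16.3271
  f11: (p10, p4, p9) → 52.5254
  f12: (p10, p4, p6) → 4.3568
  f13: (p7, p3, p8) → 51.3831
  f14: (p7, p5, p3) → 11.4007
  f15: (p7, p0, p8) → 11.3809
  f16: (p7, p5, p0) → 2.7766
Σ area = 672.372

Check V−E+F: 10 − 24 + 16 = 2.


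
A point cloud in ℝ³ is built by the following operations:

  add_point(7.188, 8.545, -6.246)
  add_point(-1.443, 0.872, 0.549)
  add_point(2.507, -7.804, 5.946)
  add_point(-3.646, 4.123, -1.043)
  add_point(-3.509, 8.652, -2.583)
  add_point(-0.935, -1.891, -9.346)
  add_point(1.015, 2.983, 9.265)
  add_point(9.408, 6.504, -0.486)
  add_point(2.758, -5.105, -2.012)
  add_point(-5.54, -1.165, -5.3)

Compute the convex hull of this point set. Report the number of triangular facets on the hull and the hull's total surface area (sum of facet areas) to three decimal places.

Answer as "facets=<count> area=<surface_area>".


facets=14 area=669.240

Hull vertices (9/10): indices [0, 2, 3, 4, 5, 6, 7, 8, 9].

Triangle areas on the boundary:
  f1: (p6, p2, p9) → 84.1907
  f2: (p6, p2, p7) → 75.8472
  f3: (p4, p6, p7) → 78.7797
  f4: (p5, p2, p9) → 47.3093
  f5: (p5, p4, p9) → 31.7558
  f6: (p3, p6, p9) → 32.5672
  f7: (p3, p4, p9) → 14.3699
  f8: (p3, p4, p6) → 25.2224
  f9: (p8, p2, p7) → 55.6331
  f10: (p8, p5, p2) → 16.7691
  f11: (p0, p4, p7) → 36.7302
  f12: (p0, p5, p4) → 67.1776
  f13: (p0, p8, p7) → 43.7741
  f14: (p0, p8, p5) → 59.1139
Σ area = 669.240

Euler characteristic 9−21+14 = 2 ✓


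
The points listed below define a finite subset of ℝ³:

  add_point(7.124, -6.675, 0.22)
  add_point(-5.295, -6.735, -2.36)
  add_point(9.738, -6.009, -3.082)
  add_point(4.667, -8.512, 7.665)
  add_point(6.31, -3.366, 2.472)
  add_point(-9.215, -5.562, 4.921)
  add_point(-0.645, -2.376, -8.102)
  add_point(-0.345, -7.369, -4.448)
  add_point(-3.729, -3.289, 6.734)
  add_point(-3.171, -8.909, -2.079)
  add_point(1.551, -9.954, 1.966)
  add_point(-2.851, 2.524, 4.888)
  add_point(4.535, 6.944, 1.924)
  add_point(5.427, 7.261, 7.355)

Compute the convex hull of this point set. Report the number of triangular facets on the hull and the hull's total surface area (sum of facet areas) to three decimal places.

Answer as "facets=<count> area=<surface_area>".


Hull vertices (12/14): indices [1, 2, 3, 5, 6, 7, 8, 9, 10, 11, 12, 13].

Area of each hull facet:
  f1: (p3, p13, p2) → 93.0220
  f2: (p11, p13, p5) → 22.4322
  f3: (p11, p6, p5) → 71.2248
  f4: (p8, p13, p5) → 21.5741
  f5: (p8, p3, p5) → 25.0768
  f6: (p8, p3, p13) → 68.5320
  f7: (p1, p6, p5) → 23.0060
  f8: (p1, p9, p5) → 11.9573
  f9: (p1, p9, p6) → 13.0784
  f10: (p7, p6, p2) → 31.7892
  f11: (p7, p9, p6) → 9.6517
  f12: (p10, p3, p2) → 34.5622
  f13: (p10, p7, p2) → 34.7305
  f14: (p10, p7, p9) → 12.5519
  f15: (p10, p3, p5) → 39.5719
  f16: (p10, p9, p5) → 30.9491
  f17: (p12, p11, p13) → 24.7638
  f18: (p12, p11, p6) → 61.8047
  f19: (p12, p13, p2) → 38.6431
  f20: (p12, p6, p2) → 81.2154
Σ area = 750.137

Euler: V−E+F = 12−30+20 = 2.

facets=20 area=750.137


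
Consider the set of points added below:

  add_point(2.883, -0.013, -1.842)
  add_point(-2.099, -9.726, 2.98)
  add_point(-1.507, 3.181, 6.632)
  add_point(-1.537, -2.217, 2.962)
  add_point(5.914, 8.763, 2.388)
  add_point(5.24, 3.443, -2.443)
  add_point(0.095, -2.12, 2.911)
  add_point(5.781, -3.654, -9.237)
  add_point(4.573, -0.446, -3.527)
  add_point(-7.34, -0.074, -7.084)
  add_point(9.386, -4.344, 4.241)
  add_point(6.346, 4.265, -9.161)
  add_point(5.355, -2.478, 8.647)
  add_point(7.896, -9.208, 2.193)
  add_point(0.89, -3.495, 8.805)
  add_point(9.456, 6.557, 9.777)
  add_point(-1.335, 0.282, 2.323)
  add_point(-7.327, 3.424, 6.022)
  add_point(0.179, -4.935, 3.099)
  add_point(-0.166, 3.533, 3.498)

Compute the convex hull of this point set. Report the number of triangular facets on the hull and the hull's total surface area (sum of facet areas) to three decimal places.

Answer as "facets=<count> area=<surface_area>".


Hull vertices (11/20): indices [1, 4, 7, 9, 10, 11, 12, 13, 14, 15, 17].

Area of each hull facet:
  f1: (p7, p1, p9) → 94.0880
  f2: (p17, p1, p9) → 88.3017
  f3: (p11, p7, p9) → 53.6356
  f4: (p13, p7, p1) → 64.5007
  f5: (p14, p17, p15) → 73.4527
  f6: (p14, p17, p1) → 50.1338
  f7: (p14, p13, p1) → 43.0699
  f8: (p4, p17, p9) → 98.8774
  f9: (p4, p11, p9) → 89.8034
  f10: (p4, p17, p15) → 62.3702
  f11: (p4, p11, p15) → 37.4708
  f12: (p10, p11, p15) → 98.6558
  f13: (p10, p11, p7) → 55.4398
  f14: (p10, p13, p7) → 35.3230
  f15: (p12, p14, p13) → 21.9692
  f16: (p12, p10, p13) → 16.0539
  f17: (p12, p14, p15) → 18.3532
  f18: (p12, p10, p15) → 31.1268
Σ area = 1032.626

Euler characteristic 11−27+18 = 2 ✓

facets=18 area=1032.626


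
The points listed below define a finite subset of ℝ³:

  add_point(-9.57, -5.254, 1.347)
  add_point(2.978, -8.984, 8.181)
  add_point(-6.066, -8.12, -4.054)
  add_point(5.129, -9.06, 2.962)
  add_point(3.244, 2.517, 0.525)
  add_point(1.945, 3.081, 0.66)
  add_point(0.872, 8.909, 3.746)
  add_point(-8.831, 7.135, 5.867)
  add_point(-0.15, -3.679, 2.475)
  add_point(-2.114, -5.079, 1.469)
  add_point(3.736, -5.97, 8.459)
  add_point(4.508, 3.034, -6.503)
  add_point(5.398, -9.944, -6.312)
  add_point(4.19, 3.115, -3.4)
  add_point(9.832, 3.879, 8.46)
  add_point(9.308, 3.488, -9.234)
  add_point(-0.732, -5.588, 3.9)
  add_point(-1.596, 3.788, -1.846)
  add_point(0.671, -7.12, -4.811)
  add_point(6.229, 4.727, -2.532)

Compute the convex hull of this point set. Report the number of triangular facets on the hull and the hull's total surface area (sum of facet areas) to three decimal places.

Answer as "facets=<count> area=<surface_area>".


Points on the hull: [0, 1, 2, 3, 6, 7, 10, 11, 12, 14, 15, 17] (12 of 20).

Area of each hull facet:
  f1: (p15, p12, p14) → 124.5596
  f2: (p1, p7, p0) → 97.4789
  f3: (p2, p15, p12) → 83.4245
  f4: (p2, p1, p0) → 51.2711
  f5: (p2, p1, p12) → 81.3196
  f6: (p2, p7, p0) → 36.6662
  f7: (p6, p15, p14) → 90.3432
  f8: (p6, p7, p14) → 45.7803
  f9: (p6, p7, p15) → 66.0157
  f10: (p3, p12, p14) → 61.9439
  f11: (p3, p1, p14) → 40.6858
  f12: (p3, p1, p12) → 9.5225
  f13: (p10, p7, p14) → 102.9311
  f14: (p10, p1, p14) → 5.6862
  f15: (p10, p1, p7) → 24.5938
  f16: (p17, p7, p15) → 25.5932
  f17: (p17, p2, p7) → 70.5383
  f18: (p11, p2, p15) → 29.7070
  f19: (p11, p17, p15) → 4.7581
  f20: (p11, p17, p2) → 49.6341
Σ area = 1102.453

Check V−E+F: 12 − 30 + 20 = 2.

facets=20 area=1102.453


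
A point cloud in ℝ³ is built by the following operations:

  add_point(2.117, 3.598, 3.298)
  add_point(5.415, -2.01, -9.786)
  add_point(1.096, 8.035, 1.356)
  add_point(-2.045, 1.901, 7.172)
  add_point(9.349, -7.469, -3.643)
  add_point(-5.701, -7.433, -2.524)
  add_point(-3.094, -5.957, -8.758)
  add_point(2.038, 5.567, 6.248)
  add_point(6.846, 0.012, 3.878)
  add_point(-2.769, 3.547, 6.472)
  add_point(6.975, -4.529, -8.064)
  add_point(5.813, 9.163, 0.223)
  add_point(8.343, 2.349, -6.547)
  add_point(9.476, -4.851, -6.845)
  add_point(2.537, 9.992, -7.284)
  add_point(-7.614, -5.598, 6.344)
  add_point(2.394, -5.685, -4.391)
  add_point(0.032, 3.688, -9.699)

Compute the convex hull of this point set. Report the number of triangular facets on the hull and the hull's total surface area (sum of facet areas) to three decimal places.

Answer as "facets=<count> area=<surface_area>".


Extreme-point indices: [1, 2, 3, 4, 5, 6, 7, 8, 9, 10, 11, 12, 13, 14, 15, 17] — 16 of 18 on the boundary.

Facet areas (half cross-product norm):
  f1: (p8, p3, p15) → 42.2936
  f2: (p9, p14, p15) → 72.2247
  f3: (p9, p3, p15) → 8.1799
  f4: (p4, p8, p15) → 85.3482
  f5: (p4, p5, p15) → 67.0961
  f6: (p4, p5, p6) → 46.8102
  f7: (p12, p1, p13) → 17.1949
  f8: (p12, p1, p14) → 28.8679
  f9: (p12, p4, p13) → 12.2069
  f10: (p12, p4, p8) → 49.1009
  f11: (p2, p9, p14) → 19.4017
  f12: (p7, p8, p3) → 21.4656
  f13: (p7, p9, p3) → 5.0354
  f14: (p7, p2, p9) → 14.4872
  f15: (p10, p1, p13) → 3.3812
  f16: (p10, p1, p6) → 16.1497
  f17: (p10, p4, p13) → 5.3551
  f18: (p10, p4, p6) → 27.3676
  f19: (p17, p1, p14) → 25.8519
  f20: (p17, p1, p6) → 35.0850
  f21: (p17, p5, p6) → 32.2561
  f22: (p17, p14, p15) → 69.5150
  f23: (p17, p5, p15) → 61.0015
  f24: (p11, p2, p14) → 20.2798
  f25: (p11, p7, p2) → 13.7084
  f26: (p11, p12, p14) → 36.4911
  f27: (p11, p12, p8) → 44.9099
  f28: (p11, p7, p8) → 30.1162
Σ area = 911.182

Euler characteristic 16−42+28 = 2 ✓

facets=28 area=911.182


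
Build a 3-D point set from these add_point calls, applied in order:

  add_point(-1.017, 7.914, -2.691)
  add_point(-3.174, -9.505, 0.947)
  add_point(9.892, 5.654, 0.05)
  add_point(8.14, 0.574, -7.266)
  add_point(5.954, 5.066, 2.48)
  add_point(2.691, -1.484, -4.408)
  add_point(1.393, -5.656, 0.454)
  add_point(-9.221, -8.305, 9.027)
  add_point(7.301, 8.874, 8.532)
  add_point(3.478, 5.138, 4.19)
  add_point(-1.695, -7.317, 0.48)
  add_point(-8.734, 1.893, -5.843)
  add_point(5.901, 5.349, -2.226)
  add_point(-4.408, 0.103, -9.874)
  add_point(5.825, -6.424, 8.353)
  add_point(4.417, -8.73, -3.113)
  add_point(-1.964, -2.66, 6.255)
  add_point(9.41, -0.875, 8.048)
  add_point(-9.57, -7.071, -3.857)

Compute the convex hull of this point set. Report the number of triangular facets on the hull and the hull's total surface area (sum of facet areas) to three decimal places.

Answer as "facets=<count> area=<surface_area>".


Hull vertices (12/19): indices [0, 1, 2, 3, 7, 8, 11, 13, 14, 15, 17, 18].

Facet areas (half cross-product norm):
  f1: (p7, p1, p18) → 42.4665
  f2: (p14, p7, p1) → 61.0894
  f3: (p0, p3, p2) → 50.1985
  f4: (p17, p3, p2) → 45.2832
  f5: (p15, p1, p18) → 33.4857
  f6: (p15, p14, p1) → 47.9737
  f7: (p15, p17, p14) → 38.2867
  f8: (p15, p17, p3) → 75.4957
  f9: (p13, p0, p3) → 63.6245
  f10: (p13, p15, p18) → 70.0469
  f11: (p13, p15, p3) → 66.5823
  f12: (p8, p0, p7) → 149.5156
  f13: (p8, p14, p7) → 113.8382
  f14: (p8, p17, p14) → 23.5038
  f15: (p8, p0, p2) → 53.7752
  f16: (p8, p17, p2) → 42.4273
  f17: (p11, p13, p18) → 28.3924
  f18: (p11, p13, p0) → 31.3759
  f19: (p11, p7, p18) → 56.8487
  f20: (p11, p0, p7) → 92.2879
Σ area = 1186.498

Check V−E+F: 12 − 30 + 20 = 2.

facets=20 area=1186.498


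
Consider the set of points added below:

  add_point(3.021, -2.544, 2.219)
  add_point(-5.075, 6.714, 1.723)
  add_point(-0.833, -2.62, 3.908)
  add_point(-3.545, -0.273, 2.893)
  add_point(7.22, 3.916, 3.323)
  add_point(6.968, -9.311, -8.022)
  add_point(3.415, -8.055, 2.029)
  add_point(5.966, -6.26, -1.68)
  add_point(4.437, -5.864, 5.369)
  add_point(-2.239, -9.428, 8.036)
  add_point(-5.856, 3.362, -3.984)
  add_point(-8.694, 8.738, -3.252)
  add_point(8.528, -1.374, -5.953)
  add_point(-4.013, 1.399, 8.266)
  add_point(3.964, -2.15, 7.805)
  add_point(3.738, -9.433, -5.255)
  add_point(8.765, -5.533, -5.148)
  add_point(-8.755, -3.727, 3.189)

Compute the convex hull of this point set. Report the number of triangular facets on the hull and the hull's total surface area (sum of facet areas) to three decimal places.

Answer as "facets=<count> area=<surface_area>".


facets=24 area=886.316

Points on the hull: [1, 4, 5, 6, 8, 9, 10, 11, 12, 13, 14, 15, 16, 17] (14 of 18).

Triangle areas on the boundary:
  f1: (p13, p11, p17) → 58.4869
  f2: (p9, p13, p17) → 40.7667
  f3: (p10, p11, p17) → 29.6708
  f4: (p10, p5, p11) → 17.6511
  f5: (p15, p9, p17) → 71.1714
  f6: (p15, p5, p9) → 13.2263
  f7: (p15, p10, p17) → 79.7616
  f8: (p15, p10, p5) → 29.8921
  f9: (p12, p4, p16) → 21.5820
  f10: (p12, p4, p11) → 95.9050
  f11: (p12, p5, p16) → 8.5944
  f12: (p12, p5, p11) → 78.7937
  f13: (p1, p13, p11) → 14.1821
  f14: (p1, p4, p11) → 29.1486
  f15: (p1, p4, p13) → 50.4678
  f16: (p6, p5, p9) → 21.5542
  f17: (p14, p9, p13) → 40.0931
  f18: (p14, p4, p13) → 35.7641
  f19: (p8, p6, p9) → 16.2926
  f20: (p8, p14, p9) → 17.8307
  f21: (p8, p5, p16) → 26.8586
  f22: (p8, p6, p5) → 14.9178
  f23: (p8, p4, p16) → 56.0620
  f24: (p8, p14, p4) → 17.6425
Σ area = 886.316

Check V−E+F: 14 − 36 + 24 = 2.


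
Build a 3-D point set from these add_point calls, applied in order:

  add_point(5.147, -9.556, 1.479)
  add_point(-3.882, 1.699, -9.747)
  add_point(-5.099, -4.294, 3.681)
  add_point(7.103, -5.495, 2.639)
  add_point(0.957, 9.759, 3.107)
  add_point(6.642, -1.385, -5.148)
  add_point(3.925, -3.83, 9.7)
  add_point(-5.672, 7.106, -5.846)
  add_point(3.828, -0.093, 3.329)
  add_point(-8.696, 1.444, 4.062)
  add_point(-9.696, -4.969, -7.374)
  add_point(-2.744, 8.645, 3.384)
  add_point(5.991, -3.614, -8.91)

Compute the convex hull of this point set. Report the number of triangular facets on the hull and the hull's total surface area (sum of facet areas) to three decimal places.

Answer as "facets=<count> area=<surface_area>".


facets=20 area=929.332

Points on the hull: [0, 1, 2, 3, 4, 5, 6, 7, 9, 10, 11, 12] (12 of 13).

Facet areas (half cross-product norm):
  f1: (p6, p4, p3) → 60.5246
  f2: (p0, p6, p3) → 17.9068
  f3: (p0, p12, p10) → 93.0594
  f4: (p0, p12, p3) → 27.0644
  f5: (p7, p12, p4) → 91.7602
  f6: (p7, p9, p10) → 68.2393
  f7: (p5, p4, p3) → 65.6000
  f8: (p5, p12, p3) → 16.5976
  f9: (p5, p12, p4) → 20.4118
  f10: (p2, p0, p10) → 69.6534
  f11: (p2, p0, p6) → 50.7871
  f12: (p2, p9, p10) → 40.4494
  f13: (p2, p9, p6) → 34.1571
  f14: (p11, p6, p4) → 29.6728
  f15: (p11, p9, p6) → 67.2597
  f16: (p11, p7, p4) → 18.3275
  f17: (p11, p7, p9) → 44.5526
  f18: (p1, p12, p10) → 50.5107
  f19: (p1, p7, p10) → 30.5354
  f20: (p1, p7, p12) → 32.2627
Σ area = 929.332

Euler characteristic 12−30+20 = 2 ✓


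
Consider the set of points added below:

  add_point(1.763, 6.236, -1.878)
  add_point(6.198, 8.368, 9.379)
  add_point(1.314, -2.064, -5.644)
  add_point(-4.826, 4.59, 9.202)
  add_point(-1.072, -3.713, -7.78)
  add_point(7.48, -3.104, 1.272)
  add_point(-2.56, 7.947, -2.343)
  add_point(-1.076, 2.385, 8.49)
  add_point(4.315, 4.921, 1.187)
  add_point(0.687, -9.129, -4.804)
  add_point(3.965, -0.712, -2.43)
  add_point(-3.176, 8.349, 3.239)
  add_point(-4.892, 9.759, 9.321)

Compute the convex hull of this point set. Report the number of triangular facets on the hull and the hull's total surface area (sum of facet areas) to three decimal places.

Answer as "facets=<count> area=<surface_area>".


Hull vertices (12/13): indices [0, 1, 2, 3, 4, 5, 6, 7, 8, 9, 10, 12].

Facet areas (half cross-product norm):
  f1: (p7, p9, p5) → 67.4525
  f2: (p1, p7, p5) → 57.8423
  f3: (p6, p0, p4) → 27.8068
  f4: (p6, p1, p12) → 65.7990
  f5: (p6, p1, p0) → 26.7595
  f6: (p2, p0, p4) → 11.8376
  f7: (p2, p9, p5) → 32.9710
  f8: (p2, p4, p9) → 11.5435
  f9: (p3, p7, p9) → 32.9820
  f10: (p3, p4, p9) → 61.9123
  f11: (p3, p1, p12) → 28.6248
  f12: (p3, p1, p7) → 19.7365
  f13: (p3, p6, p12) → 30.6258
  f14: (p3, p6, p4) → 78.0686
  f15: (p8, p0, p5) → 15.4574
  f16: (p8, p1, p5) → 37.7542
  f17: (p8, p1, p0) → 14.2428
  f18: (p10, p0, p5) → 17.3207
  f19: (p10, p2, p5) → 8.4613
  f20: (p10, p2, p0) → 15.7848
Σ area = 662.983

Euler characteristic 12−30+20 = 2 ✓

facets=20 area=662.983


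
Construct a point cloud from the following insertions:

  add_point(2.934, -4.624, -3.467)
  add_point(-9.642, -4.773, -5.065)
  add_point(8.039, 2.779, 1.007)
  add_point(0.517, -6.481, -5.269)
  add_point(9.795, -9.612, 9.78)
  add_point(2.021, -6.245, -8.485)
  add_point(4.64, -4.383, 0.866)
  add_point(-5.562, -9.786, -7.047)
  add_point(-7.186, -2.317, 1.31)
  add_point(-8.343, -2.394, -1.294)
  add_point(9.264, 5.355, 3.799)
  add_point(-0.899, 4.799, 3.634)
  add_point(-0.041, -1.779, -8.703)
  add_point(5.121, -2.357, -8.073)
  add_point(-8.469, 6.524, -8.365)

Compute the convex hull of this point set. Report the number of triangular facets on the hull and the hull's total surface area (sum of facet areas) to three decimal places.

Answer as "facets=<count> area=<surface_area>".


Points on the hull: [1, 4, 5, 7, 8, 9, 10, 11, 12, 13, 14] (11 of 15).

Triangle areas on the boundary:
  f1: (p11, p10, p4) → 82.0746
  f2: (p11, p10, p14) → 61.4181
  f3: (p7, p14, p1) → 32.9431
  f4: (p7, p12, p14) → 57.5745
  f5: (p8, p11, p14) → 62.2999
  f6: (p8, p11, p4) → 92.1181
  f7: (p8, p7, p1) → 23.3776
  f8: (p8, p7, p4) → 114.9841
  f9: (p5, p7, p4) → 84.8534
  f10: (p5, p7, p12) → 20.9045
  f11: (p9, p14, p1) → 26.2796
  f12: (p9, p8, p1) → 3.2734
  f13: (p9, p8, p14) → 13.5388
  f14: (p13, p5, p4) → 49.3685
  f15: (p13, p10, p4) → 117.0508
  f16: (p13, p5, p12) → 11.0135
  f17: (p13, p12, p14) → 19.5087
  f18: (p13, p10, p14) → 119.6755
Σ area = 992.257

Euler: V−E+F = 11−27+18 = 2.

facets=18 area=992.257


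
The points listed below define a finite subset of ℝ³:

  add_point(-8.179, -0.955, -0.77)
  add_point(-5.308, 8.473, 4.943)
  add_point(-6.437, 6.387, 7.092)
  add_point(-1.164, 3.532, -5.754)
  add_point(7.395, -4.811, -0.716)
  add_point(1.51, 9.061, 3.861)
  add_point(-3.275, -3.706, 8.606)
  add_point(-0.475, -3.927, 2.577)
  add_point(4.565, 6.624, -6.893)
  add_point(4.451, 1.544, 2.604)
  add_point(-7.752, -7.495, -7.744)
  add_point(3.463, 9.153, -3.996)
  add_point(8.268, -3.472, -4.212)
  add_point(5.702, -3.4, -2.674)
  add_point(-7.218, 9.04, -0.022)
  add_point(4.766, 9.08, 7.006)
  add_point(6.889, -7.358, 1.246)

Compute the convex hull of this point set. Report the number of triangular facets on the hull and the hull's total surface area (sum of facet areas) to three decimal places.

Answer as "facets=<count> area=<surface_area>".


facets=22 area=978.594

Points on the hull: [0, 1, 2, 3, 4, 6, 8, 10, 11, 12, 14, 15, 16] (13 of 17).

Area of each hull facet:
  f1: (p2, p6, p0) → 50.8491
  f2: (p10, p6, p0) → 47.1571
  f3: (p14, p2, p0) → 37.0416
  f4: (p14, p10, p0) → 33.0205
  f5: (p8, p10, p12) → 92.5329
  f6: (p8, p14, p11) → 19.6832
  f7: (p16, p10, p12) → 57.0297
  f8: (p16, p10, p6) → 104.4941
  f9: (p15, p2, p6) → 61.4221
  f10: (p15, p16, p6) → 96.4565
  f11: (p15, p14, p11) → 61.3488
  f12: (p15, p8, p12) → 77.9418
  f13: (p15, p8, p11) → 16.1949
  f14: (p3, p14, p10) → 62.9062
  f15: (p3, p8, p10) → 25.1977
  f16: (p3, p8, p14) → 30.7262
  f17: (p4, p16, p12) → 3.2325
  f18: (p4, p15, p12) → 30.4974
  f19: (p4, p15, p16) → 24.4521
  f20: (p1, p14, p2) → 7.0566
  f21: (p1, p15, p2) → 15.9661
  f22: (p1, p15, p14) → 23.3870
Σ area = 978.594

Euler characteristic 13−33+22 = 2 ✓


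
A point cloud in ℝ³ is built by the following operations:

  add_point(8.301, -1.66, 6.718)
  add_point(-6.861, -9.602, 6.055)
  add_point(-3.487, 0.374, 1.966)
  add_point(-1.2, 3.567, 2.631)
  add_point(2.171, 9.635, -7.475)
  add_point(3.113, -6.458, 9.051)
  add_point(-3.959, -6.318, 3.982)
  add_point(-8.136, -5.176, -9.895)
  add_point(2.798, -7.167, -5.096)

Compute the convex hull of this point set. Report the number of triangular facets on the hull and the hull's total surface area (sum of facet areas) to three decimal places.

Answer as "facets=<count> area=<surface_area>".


Hull vertices (8/9): indices [0, 1, 2, 3, 4, 5, 7, 8].

Per-facet area ½‖(b−a)×(c−a)‖:
  f1: (p8, p4, p7) → 99.4771
  f2: (p8, p4, p0) → 116.1964
  f3: (p8, p1, p7) → 87.3656
  f4: (p2, p4, p7) → 98.4626
  f5: (p2, p1, p7) → 77.6780
  f6: (p5, p8, p0) → 50.8294
  f7: (p5, p8, p1) → 73.2721
  f8: (p3, p4, p0) → 68.0185
  f9: (p3, p2, p4) → 22.1951
  f10: (p3, p5, p0) → 42.4902
  f11: (p3, p2, p1) → 12.9147
  f12: (p3, p5, p1) → 67.1339
Σ area = 816.034

Check V−E+F: 8 − 18 + 12 = 2.

facets=12 area=816.034


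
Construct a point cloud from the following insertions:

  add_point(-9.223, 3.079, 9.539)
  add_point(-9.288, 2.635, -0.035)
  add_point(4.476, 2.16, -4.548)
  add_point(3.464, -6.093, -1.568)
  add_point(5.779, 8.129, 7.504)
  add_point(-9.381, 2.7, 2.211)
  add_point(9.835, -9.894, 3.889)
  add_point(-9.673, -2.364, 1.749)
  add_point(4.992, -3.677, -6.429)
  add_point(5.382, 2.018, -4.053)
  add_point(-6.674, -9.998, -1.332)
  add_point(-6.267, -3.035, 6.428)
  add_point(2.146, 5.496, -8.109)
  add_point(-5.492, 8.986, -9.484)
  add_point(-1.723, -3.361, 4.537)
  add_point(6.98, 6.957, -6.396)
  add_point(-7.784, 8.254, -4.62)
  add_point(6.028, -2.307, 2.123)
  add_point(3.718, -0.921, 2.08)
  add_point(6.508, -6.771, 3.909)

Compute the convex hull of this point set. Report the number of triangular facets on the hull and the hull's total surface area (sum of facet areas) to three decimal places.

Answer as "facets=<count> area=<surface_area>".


13 of the 20 inputs are extreme points: [0, 1, 4, 5, 6, 7, 8, 10, 11, 12, 13, 15, 16].

Per-facet area ½‖(b−a)×(c−a)‖:
  f1: (p4, p0, p6) → 149.7776
  f2: (p10, p13, p7) → 69.5646
  f3: (p10, p0, p7) → 26.5806
  f4: (p16, p13, p7) → 26.2851
  f5: (p16, p4, p13) → 47.3375
  f6: (p16, p4, p0) → 114.6224
  f7: (p15, p4, p6) → 126.1432
  f8: (p15, p4, p13) → 90.1591
  f9: (p11, p0, p6) → 44.6052
  f10: (p11, p10, p6) → 87.0920
  f11: (p11, p10, p0) → 21.1122
  f12: (p1, p16, p7) → 6.9970
  f13: (p12, p15, p13) → 14.9240
  f14: (p5, p16, p0) → 22.5686
  f15: (p5, p1, p16) → 6.6329
  f16: (p5, p0, p7) → 18.4991
  f17: (p5, p1, p7) → 5.6879
  f18: (p8, p10, p6) → 90.5581
  f19: (p8, p15, p6) → 64.3743
  f20: (p8, p12, p15) → 25.9465
  f21: (p8, p10, p13) → 118.0835
  f22: (p8, p12, p13) → 30.5811
Σ area = 1208.132

Check V−E+F: 13 − 33 + 22 = 2.

facets=22 area=1208.132


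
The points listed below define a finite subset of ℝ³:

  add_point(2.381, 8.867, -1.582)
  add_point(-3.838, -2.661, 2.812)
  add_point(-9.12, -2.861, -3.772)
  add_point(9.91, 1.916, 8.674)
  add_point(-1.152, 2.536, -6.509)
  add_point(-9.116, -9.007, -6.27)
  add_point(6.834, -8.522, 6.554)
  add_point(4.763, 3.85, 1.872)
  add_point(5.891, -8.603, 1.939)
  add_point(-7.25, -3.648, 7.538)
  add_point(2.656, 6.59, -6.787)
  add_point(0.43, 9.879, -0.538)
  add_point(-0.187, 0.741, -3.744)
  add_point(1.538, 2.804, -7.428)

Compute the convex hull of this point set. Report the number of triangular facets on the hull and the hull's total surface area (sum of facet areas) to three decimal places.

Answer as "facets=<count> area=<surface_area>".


Extreme-point indices: [0, 2, 3, 4, 5, 6, 8, 9, 10, 11, 13] — 11 of 14 on the boundary.

Area of each hull facet:
  f1: (p9, p11, p2) → 90.6646
  f2: (p9, p11, p3) → 123.6986
  f3: (p10, p11, p2) → 56.5741
  f4: (p10, p8, p3) → 108.2804
  f5: (p10, p8, p13) → 26.1885
  f6: (p5, p9, p2) → 36.2741
  f7: (p5, p8, p13) → 112.2405
  f8: (p6, p8, p3) → 25.2228
  f9: (p6, p9, p3) → 82.6526
  f10: (p6, p5, p8) → 30.7668
  f11: (p6, p5, p9) → 111.2839
  f12: (p0, p11, p3) → 16.7560
  f13: (p0, p10, p3) → 37.2187
  f14: (p0, p10, p11) → 5.5468
  f15: (p4, p10, p13) → 5.4454
  f16: (p4, p5, p13) → 15.7472
  f17: (p4, p10, p2) → 8.6242
  f18: (p4, p5, p2) → 30.4727
Σ area = 923.658

Check V−E+F: 11 − 27 + 18 = 2.

facets=18 area=923.658


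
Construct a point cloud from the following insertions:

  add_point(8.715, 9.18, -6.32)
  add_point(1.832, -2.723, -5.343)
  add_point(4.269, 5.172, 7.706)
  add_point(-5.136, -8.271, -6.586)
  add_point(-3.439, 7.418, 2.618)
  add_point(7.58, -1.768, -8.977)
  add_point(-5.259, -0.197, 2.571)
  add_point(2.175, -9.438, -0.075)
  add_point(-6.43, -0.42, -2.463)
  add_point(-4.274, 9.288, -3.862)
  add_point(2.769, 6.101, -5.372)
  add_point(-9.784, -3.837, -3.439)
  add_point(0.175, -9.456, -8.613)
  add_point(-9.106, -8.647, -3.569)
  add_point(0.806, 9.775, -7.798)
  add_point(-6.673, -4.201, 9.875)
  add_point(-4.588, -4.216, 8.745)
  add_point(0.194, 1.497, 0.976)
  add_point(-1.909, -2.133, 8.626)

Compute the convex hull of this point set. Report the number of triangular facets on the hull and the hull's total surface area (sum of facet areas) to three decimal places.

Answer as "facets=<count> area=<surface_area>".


14 of the 19 inputs are extreme points: [0, 2, 3, 4, 5, 7, 9, 11, 12, 13, 14, 15, 16, 18].

Triangle areas on the boundary:
  f1: (p13, p15, p11) → 33.2143
  f2: (p7, p13, p12) → 44.8033
  f3: (p7, p13, p15) → 77.2854
  f4: (p2, p4, p0) → 68.7129
  f5: (p2, p4, p15) → 64.1260
  f6: (p3, p14, p11) → 63.6095
  f7: (p3, p14, p12) → 54.9128
  f8: (p3, p13, p11) → 12.1326
  f9: (p3, p13, p12) → 5.6422
  f10: (p9, p14, p11) → 42.2025
  f11: (p9, p15, p11) → 97.3320
  f12: (p9, p4, p15) → 34.5953
  f13: (p9, p4, p0) → 44.8546
  f14: (p9, p14, p0) → 19.6392
  f15: (p5, p7, p12) → 46.4534
  f16: (p5, p14, p0) → 45.5638
  f17: (p5, p14, p12) → 69.1673
  f18: (p5, p2, p0) → 86.1391
  f19: (p5, p2, p7) → 104.4533
  f20: (p18, p2, p15) → 11.7085
  f21: (p18, p2, p7) → 57.1376
  f22: (p16, p7, p15) → 8.1414
  f23: (p16, p18, p15) → 2.8498
  f24: (p16, p18, p7) → 20.4329
Σ area = 1115.110

Euler: V−E+F = 14−36+24 = 2.

facets=24 area=1115.110
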